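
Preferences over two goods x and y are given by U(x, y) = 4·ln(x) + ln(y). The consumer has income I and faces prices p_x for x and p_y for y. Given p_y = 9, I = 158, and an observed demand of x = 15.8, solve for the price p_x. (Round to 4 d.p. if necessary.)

MU_x/MU_y = (4·y)/(x); tangency sets this equal to p_x/p_y.
So 4·p_y·y = p_x·x; combined with the budget, a share 0.8 of income goes to x.
Demand: x*(p_x,p_y,I) = 0.8·I/p_x and y* = 0.2·I/p_y.
Set x* = 15.8 in the demand function and solve for p_x: p_x = 8.

p_x = 8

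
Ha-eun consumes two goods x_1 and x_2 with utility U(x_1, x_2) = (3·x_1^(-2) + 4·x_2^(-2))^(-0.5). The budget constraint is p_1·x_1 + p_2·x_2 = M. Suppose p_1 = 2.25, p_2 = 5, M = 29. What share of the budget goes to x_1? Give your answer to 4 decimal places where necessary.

MRS = MU_x_1/MU_x_2 = (3/4)·(x_2/x_1)^(3). Set equal to p_1/p_2.
Solve for the ratio: x_2/x_1 = [(4/3)·p_1/p_2]^(1/3).
Substitute x_2 = (x_2/x_1)·x_1 into the budget: x_1* = M/(p_1 + p_2·(x_2/x_1)).
Numerically x_2/x_1 = 0.843433, so x_1* = 29/(2.25 + 5·0.843433) = 4.4842 and x_2* = 0.843433·4.4842 = 3.7821.
Expenditure on x_1: 2.25·4.4842 = 10.0894; share = 0.3479.

share on x_1 = 0.3479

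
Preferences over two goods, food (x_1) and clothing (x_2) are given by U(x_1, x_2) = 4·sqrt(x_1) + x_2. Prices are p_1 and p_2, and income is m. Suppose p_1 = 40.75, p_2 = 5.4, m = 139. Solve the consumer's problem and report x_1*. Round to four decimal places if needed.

x_1* = 0.0702

MU_x_1 = 2/√x_1, MU_x_2 = 1. Tangency: 2/√x_1 = p_1/p_2.
Solve: √x_1 = 2·p_2/p_1, so x_1*(p_1,p_2) = (2·p_2/p_1)², and x_2* = (m − p_1·x_1*)/p_2.
Plugging in: x_1* = (2·5.4/40.75)² = 0.0702.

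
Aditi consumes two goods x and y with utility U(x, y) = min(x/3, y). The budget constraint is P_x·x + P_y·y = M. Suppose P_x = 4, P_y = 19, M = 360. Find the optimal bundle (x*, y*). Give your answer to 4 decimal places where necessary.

x* = 34.8387, y* = 11.6129

Demand: x*(P_x,P_y,M) = 3·M/(3·P_x + P_y), y* = M/(3·P_x + P_y).
Here 3·4 + 19 = 31, giving x* = 34.8387 and y* = 11.6129.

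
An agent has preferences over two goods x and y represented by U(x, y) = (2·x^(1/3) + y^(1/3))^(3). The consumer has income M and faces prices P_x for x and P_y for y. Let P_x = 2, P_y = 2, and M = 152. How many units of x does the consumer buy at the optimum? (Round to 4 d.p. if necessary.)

MU_x ∝ 2·x^(-2/3), MU_y ∝ y^(-2/3), so MRS = 2·(y/x)^(2/3) = P_x/P_y.
Solve for the ratio: y/x = [(1/2)·P_x/P_y]^(1.5).
With the ratio pinned down, the budget gives x* = M/(P_x + P_y·(y/x)) and y* = (y/x)·x*.
Numerically y/x = 0.353553, so x* = 152/(2 + 2·0.353553) = 56.1485.

x* = 56.1485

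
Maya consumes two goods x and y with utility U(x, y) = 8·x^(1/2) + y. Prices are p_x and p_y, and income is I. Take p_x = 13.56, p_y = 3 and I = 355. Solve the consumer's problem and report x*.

Thus x* = (4·p_y/p_x)² — independent of I — with the rest of income spent on y.
Plugging in: x* = (4·3/13.56)² = 0.7831.

x* = 0.7831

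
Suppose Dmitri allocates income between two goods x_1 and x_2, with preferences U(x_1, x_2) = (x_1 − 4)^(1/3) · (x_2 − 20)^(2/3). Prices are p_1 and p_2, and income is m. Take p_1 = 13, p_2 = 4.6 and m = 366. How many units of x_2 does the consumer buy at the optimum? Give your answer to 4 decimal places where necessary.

Let x_1' = x_1−4, x_2' = x_2−20. MRS = (1/2)·x_2'/x_1' = p_1/p_2.
After buying the subsistence bundle (4, 20), a share 1/3 of the remaining income goes to x_1: x_1* = 4 + 1/3·(m − 4p_1 − 20p_2)/p_1.
Discretionary income = 366 − 4·13 − 20·4.6 = 222; x_2* = 20 + 2/3·222/4.6 = 52.1739.

x_2* = 52.1739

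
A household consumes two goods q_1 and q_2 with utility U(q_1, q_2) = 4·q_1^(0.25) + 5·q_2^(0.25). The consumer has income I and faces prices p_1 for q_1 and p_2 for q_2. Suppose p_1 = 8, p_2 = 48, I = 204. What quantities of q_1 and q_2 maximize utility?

q_1* = 14.6466, q_2* = 1.8089

From the CES first-order condition, (4/5)·(q_2/q_1)^(0.75) = p_1/p_2.
Solve for the ratio: q_2/q_1 = [(5/4)·p_1/p_2]^(4/3).
Substitute q_2 = (q_2/q_1)·q_1 into the budget: q_1* = I/(p_1 + p_2·(q_2/q_1)).
Numerically q_2/q_1 = 0.123503, so q_1* = 204/(8 + 48·0.123503) = 14.6466 and q_2* = 0.123503·14.6466 = 1.8089.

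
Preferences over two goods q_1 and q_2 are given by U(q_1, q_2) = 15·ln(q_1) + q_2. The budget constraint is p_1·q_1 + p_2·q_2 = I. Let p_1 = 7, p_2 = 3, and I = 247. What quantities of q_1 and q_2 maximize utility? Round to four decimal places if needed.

Set MRS = p_1/p_2: (15/q_1)/1 = p_1/p_2.
So q_1*(p_1,p_2) = 15·p_2/p_1, independent of income; and q_2* = (I − 15·p_2)/p_2.
At the given prices: q_1* = 15·3/7 = 6.4286, and q_2* = 67.3333.

q_1* = 6.4286, q_2* = 67.3333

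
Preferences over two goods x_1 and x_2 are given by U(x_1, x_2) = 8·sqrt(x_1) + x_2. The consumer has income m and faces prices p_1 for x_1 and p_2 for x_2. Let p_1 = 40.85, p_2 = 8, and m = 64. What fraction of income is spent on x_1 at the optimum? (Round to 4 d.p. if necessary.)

share on x_1 = 0.3917

MU_x_1 = 4/√x_1, MU_x_2 = 1. Tangency: 4/√x_1 = p_1/p_2.
Solve: √x_1 = 4·p_2/p_1, so x_1*(p_1,p_2) = (4·p_2/p_1)², and x_2* = (m − p_1·x_1*)/p_2.
Plugging in: x_1* = (4·8/40.85)² = 0.6136, x_2* = 4.8666.
Expenditure on x_1: 40.85·0.6136 = 25.0673; share = 0.3917.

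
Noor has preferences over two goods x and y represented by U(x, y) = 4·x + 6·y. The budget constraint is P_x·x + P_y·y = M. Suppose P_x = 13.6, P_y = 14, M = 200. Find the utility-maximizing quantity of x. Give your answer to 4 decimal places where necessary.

x* = 0

Linear utility — the consumer picks whichever good has higher MU/price: 4/13.6 = 0.2941 vs 6/14 = 0.4286.
y gives more utility per dollar, so spend all income on y: y* = M/P_y, x* = 0.
Numerically: x* = 0, y* = 14.2857.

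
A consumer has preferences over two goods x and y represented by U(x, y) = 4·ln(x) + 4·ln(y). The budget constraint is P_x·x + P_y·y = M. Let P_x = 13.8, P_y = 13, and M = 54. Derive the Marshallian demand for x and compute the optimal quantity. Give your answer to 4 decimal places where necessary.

x* = 1.9565

MU_x/MU_y = (4·y)/(4·x); tangency sets this equal to P_x/P_y.
So 4·P_y·y = 4·P_x·x; combined with the budget, a share 0.5 of income goes to x.
Demand: x*(P_x,P_y,M) = 0.5·M/P_x and y* = 0.5·M/P_y.
At P_x=13.8, P_y=13, M=54: x* = 0.5·54/13.8 = 1.9565.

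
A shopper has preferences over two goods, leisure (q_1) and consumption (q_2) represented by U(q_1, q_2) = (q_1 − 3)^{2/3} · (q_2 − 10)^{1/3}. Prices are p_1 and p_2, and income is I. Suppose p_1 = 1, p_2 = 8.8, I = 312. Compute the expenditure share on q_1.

share on q_1 = 0.4818

This is Cobb-Douglas in (q_1−3, q_2−10): tangency gives 2/3·p_2·(q_2−10) = 1/3·p_1·(q_1−3).
After buying the subsistence bundle (3, 10), a share 2/3 of the remaining income goes to q_1: q_1* = 3 + 2/3·(I − 3p_1 − 10p_2)/p_1.
Discretionary income = 312 − 3·1 − 10·8.8 = 221; q_1* = 3 + 2/3·221/1 = 150.3333; q_2* = 10 + 1/3·221/8.8 = 18.3712.
Expenditure on q_1: 1·150.3333 = 150.3333; share = 0.4818.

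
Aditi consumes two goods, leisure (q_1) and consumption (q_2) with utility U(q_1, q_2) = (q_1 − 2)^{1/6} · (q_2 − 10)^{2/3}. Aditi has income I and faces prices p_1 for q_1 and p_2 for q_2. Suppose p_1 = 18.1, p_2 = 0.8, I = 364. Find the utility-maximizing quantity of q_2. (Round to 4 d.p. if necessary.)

q_2* = 329.8

Substituting into the budget: q_1* = 2 + 0.2·(I − 2·p_1 − 10·p_2)/p_1, and q_2* = 10 + 0.8·(…)/p_2.
Discretionary income = 364 − 2·18.1 − 10·0.8 = 319.8; q_2* = 10 + 0.8·319.8/0.8 = 329.8.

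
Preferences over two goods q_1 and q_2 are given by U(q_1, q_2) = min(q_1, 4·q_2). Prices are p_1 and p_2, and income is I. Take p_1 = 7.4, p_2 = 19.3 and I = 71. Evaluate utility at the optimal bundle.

Leontief preferences: the optimum is at the kink where q_1/4 = q_2/1, i.e. q_2 = (1/4)·q_1.
Budget: p_1·q_1 + p_2·(1/4)·q_1 = I, so (4·p_1 + p_2)·q_1 = 4·I.
Demand: q_1*(p_1,p_2,I) = 4·I/(4·p_1 + p_2), q_2* = I/(4·p_1 + p_2).
Here 4·7.4 + 19.3 = 48.9, giving q_1* = 5.8078 and q_2* = 1.4519.
Utility at the optimum: U(5.8078, 1.4519) = 5.8078.

V = 5.8078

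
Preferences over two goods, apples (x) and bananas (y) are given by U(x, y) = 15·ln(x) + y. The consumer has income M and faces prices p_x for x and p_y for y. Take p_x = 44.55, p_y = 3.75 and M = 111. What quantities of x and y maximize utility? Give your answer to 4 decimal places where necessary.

x* = 1.2626, y* = 14.6

Set MRS = p_x/p_y: (15/x)/1 = p_x/p_y.
So x*(p_x,p_y) = 15·p_y/p_x, independent of income; and y* = (M − 15·p_y)/p_y.
At the given prices: x* = 15·3.75/44.55 = 1.2626, and y* = 14.6.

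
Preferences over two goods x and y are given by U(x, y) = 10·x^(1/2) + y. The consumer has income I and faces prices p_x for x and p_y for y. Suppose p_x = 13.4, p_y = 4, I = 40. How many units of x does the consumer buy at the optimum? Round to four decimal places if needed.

Utility is quasi-linear in y; the FOC for x is 5/√x = p_x/p_y.
Thus x* = (5·p_y/p_x)² — independent of I — with the rest of income spent on y.
Plugging in: x* = (5·4/13.4)² = 2.2277.

x* = 2.2277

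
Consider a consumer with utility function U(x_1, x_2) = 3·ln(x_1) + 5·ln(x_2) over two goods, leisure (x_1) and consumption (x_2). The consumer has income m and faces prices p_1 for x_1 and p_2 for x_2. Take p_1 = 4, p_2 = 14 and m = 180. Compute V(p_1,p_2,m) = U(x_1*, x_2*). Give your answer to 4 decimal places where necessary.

V = 18.897

Tangency: MRS = (3/5)·x_2/x_1 = p_1/p_2.
Rearranging, p_2·x_2 = (5/3)·p_1·x_1. Substituting into the budget gives p_1·x_1·(1 + (5/3)) = m.
Demand: x_1*(p_1,p_2,m) = 0.375·m/p_1 and x_2* = 0.625·m/p_2.
At p_1=4, p_2=14, m=180: x_1* = 0.375·180/4 = 16.875, x_2* = 8.0357.
Utility at the optimum: U(16.875, 8.0357) = 18.897.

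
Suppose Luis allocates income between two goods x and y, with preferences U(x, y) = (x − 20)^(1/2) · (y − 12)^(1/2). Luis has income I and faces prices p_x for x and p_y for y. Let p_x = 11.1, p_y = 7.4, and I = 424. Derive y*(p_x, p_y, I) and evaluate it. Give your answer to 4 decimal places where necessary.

y* = 19.6486

Let x' = x−20, y' = y−12. MRS = y'/x' = p_x/p_y.
After buying the subsistence bundle (20, 12), a share 0.5 of the remaining income goes to x: x* = 20 + 0.5·(I − 20p_x − 12p_y)/p_x.
Discretionary income = 424 − 20·11.1 − 12·7.4 = 113.2; y* = 12 + 0.5·113.2/7.4 = 19.6486.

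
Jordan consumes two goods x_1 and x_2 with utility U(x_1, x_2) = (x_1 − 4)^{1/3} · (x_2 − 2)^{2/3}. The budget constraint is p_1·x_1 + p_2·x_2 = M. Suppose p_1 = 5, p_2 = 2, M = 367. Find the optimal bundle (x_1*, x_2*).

x_1* = 26.8667, x_2* = 116.3333

This is Cobb-Douglas in (x_1−4, x_2−2): tangency gives 1/3·p_2·(x_2−2) = 2/3·p_1·(x_1−4).
Substituting into the budget: x_1* = 4 + 1/3·(M − 4·p_1 − 2·p_2)/p_1, and x_2* = 2 + 2/3·(…)/p_2.
Discretionary income = 367 − 4·5 − 2·2 = 343; x_1* = 4 + 1/3·343/5 = 26.8667; x_2* = 2 + 2/3·343/2 = 116.3333.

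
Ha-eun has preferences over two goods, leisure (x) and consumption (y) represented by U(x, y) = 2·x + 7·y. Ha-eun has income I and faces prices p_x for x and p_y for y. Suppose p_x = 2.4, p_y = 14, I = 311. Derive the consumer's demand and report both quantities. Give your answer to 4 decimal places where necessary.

x gives more utility per dollar, so spend all income on x: x* = I/p_x, y* = 0.
Numerically: x* = 129.5833, y* = 0.

x* = 129.5833, y* = 0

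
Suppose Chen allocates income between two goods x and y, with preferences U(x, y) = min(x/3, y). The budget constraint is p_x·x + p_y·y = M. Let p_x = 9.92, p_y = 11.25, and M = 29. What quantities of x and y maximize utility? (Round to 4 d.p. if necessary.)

x* = 2.1214, y* = 0.7071

With perfect complements, no substitution: consume in ratio x:y = 3:1.
Budget: p_x·x + p_y·(1/3)·x = M, so (3·p_x + p_y)·x = 3·M.
Demand: x*(p_x,p_y,M) = 3·M/(3·p_x + p_y), y* = M/(3·p_x + p_y).
Here 3·9.92 + 11.25 = 41.01, giving x* = 2.1214 and y* = 0.7071.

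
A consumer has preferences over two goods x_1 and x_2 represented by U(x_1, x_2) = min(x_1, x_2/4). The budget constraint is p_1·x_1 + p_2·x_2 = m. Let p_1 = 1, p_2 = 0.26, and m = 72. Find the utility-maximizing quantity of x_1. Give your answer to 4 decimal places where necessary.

x_1* = 35.2941

With perfect complements, no substitution: consume in ratio x_1:x_2 = 1:4.
Budget: p_1·x_1 + p_2·4·x_1 = m, so (p_1 + 4·p_2)·x_1 = m.
Demand: x_1*(p_1,p_2,m) = m/(p_1 + 4·p_2), x_2* = 4·m/(p_1 + 4·p_2).
Here 1 + 4·0.26 = 2.04, giving x_1* = 35.2941.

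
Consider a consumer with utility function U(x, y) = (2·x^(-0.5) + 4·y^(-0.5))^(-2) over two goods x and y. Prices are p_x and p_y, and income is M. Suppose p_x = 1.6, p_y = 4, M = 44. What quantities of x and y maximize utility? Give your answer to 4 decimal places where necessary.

MRS = MU_x/MU_y = (1/2)·(y/x)^(1.5). Set equal to p_x/p_y.
Hence y/x = (2·p_x/p_y)^(1/(1.5)), i.e. raised to the 2/3 power.
With the ratio pinned down, the budget gives x* = M/(p_x + p_y·(y/x)) and y* = (y/x)·x*.
Numerically y/x = 0.861774, so x* = 44/(1.6 + 4·0.861774) = 8.7179 and y* = 0.861774·8.7179 = 7.5128.

x* = 8.7179, y* = 7.5128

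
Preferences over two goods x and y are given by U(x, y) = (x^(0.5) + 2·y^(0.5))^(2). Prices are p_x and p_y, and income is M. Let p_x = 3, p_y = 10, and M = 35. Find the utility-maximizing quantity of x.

MU_x ∝ x^(-0.5), MU_y ∝ 2·y^(-0.5), so MRS = (1/2)·(y/x)^(0.5) = p_x/p_y.
Hence y/x = (2·p_x/p_y)^(1/(0.5)), i.e. raised to the 2 power.
With the ratio pinned down, the budget gives x* = M/(p_x + p_y·(y/x)) and y* = (y/x)·x*.
Numerically y/x = 0.36, so x* = 35/(3 + 10·0.36) = 5.303.

x* = 5.303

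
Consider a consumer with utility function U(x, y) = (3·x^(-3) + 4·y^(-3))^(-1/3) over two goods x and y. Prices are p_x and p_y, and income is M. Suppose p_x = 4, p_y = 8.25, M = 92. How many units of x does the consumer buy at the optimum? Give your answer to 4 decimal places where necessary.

x* = 8.0719

MRS = MU_x/MU_y = (3/4)·(y/x)^(4). Set equal to p_x/p_y.
Hence y/x = ((4/3)·p_x/p_y)^(1/(4)), i.e. raised to the 0.25 power.
Substitute y = (y/x)·x into the budget: x* = M/(p_x + p_y·(y/x)).
Numerically y/x = 0.896677, so x* = 92/(4 + 8.25·0.896677) = 8.0719.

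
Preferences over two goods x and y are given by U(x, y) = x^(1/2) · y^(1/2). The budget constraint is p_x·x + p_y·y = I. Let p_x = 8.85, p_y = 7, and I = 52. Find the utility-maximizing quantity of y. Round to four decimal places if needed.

MU_x/MU_y = (0.5·y)/(0.5·x); tangency sets this equal to p_x/p_y.
Rearranging, p_y·y = p_x·x. Substituting into the budget gives p_x·x·(1 + 1) = I.
Demand: x*(p_x,p_y,I) = 0.5·I/p_x and y* = 0.5·I/p_y.
At p_x=8.85, p_y=7, I=52: y* = 0.5·52/7 = 3.7143.

y* = 3.7143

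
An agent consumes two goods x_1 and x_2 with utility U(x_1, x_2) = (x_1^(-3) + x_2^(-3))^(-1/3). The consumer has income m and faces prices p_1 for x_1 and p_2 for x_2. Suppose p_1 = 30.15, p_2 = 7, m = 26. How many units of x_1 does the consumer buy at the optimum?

MU_x_1 ∝ x_1^(-4), MU_x_2 ∝ x_2^(-4), so MRS = (x_2/x_1)^(4) = p_1/p_2.
Hence x_2/x_1 = (p_1/p_2)^(1/(4)), i.e. raised to the 0.25 power.
Substitute x_2 = (x_2/x_1)·x_1 into the budget: x_1* = m/(p_1 + p_2·(x_2/x_1)).
Numerically x_2/x_1 = 1.440613, so x_1* = 26/(30.15 + 7·1.440613) = 0.6462.

x_1* = 0.6462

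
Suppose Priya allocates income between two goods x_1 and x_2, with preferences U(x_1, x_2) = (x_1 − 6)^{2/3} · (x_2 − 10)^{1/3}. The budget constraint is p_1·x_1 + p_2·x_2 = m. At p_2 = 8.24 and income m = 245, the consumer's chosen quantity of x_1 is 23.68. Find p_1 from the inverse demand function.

p_1 = 5

Let x_1' = x_1−6, x_2' = x_2−10. MRS = 2·x_2'/x_1' = p_1/p_2.
Substituting into the budget: x_1* = 6 + 2/3·(m − 6·p_1 − 10·p_2)/p_1, and x_2* = 10 + 1/3·(…)/p_2.
Set x_1* = 23.68 in the demand function and solve for p_1: p_1 = 5.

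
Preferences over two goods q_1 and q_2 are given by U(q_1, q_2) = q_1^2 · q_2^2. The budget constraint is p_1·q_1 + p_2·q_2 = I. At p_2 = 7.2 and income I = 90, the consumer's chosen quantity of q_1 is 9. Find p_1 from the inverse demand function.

The MRS is q_2/q_1. Set MRS = p_1/p_2.
Rearranging, p_2·q_2 = p_1·q_1. Substituting into the budget gives p_1·q_1·(1 + 1) = I.
Demand: q_1*(p_1,p_2,I) = 0.5·I/p_1 and q_2* = 0.5·I/p_2.
Set q_1* = 9 in the demand function and solve for p_1: p_1 = 5.

p_1 = 5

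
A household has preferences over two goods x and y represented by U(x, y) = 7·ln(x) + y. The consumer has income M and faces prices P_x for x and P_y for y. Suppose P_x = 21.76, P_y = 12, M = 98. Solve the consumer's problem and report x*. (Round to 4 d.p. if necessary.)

MU_x = 7/x, MU_y = 1. Tangency: 7/x = P_x/P_y.
So x*(P_x,P_y) = 7·P_y/P_x, independent of income; and y* = (M − 7·P_y)/P_y.
At the given prices: x* = 7·12/21.76 = 3.8603.

x* = 3.8603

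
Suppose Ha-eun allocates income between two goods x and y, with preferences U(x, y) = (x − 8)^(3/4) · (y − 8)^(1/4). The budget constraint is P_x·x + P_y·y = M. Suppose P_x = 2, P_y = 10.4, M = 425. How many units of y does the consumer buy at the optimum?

y* = 15.8317

MRS = 3·(y−8)/(x−8). Tangency with P_x/P_y gives y−8 = (1/3)·(P_x/P_y)·(x−8).
After buying the subsistence bundle (8, 8), a share 0.75 of the remaining income goes to x: x* = 8 + 0.75·(M − 8P_x − 8P_y)/P_x.
Discretionary income = 425 − 8·2 − 8·10.4 = 325.8; y* = 8 + 0.25·325.8/10.4 = 15.8317.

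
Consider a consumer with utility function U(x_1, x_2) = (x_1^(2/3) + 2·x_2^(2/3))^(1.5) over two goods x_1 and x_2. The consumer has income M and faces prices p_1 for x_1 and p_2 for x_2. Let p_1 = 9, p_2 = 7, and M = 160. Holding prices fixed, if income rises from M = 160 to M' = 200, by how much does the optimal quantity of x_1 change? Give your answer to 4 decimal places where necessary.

Δx_1* = 0.3125

MRS = MU_x_1/MU_x_2 = (1/2)·(x_2/x_1)^(1/3). Set equal to p_1/p_2.
Hence x_2/x_1 = (2·p_1/p_2)^(1/(1/3)), i.e. raised to the 3 power.
With the ratio pinned down, the budget gives x_1* = M/(p_1 + p_2·(x_2/x_1)) and x_2* = (x_2/x_1)·x_1*.
Numerically x_2/x_1 = 17.002915, so x_1* = 160/(9 + 7·17.002915) = 1.2498.
At M' = 200: x_1* = 1.5623. Change: 1.5623 − 1.2498 = 0.3125.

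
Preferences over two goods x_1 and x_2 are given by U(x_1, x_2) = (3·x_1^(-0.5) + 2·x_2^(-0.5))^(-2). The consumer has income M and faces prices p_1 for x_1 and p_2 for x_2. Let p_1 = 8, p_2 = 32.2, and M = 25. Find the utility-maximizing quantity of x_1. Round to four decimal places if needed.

x_1* = 1.4115

MU_x_1 ∝ 3·x_1^(-1.5), MU_x_2 ∝ 2·x_2^(-1.5), so MRS = (3/2)·(x_2/x_1)^(1.5) = p_1/p_2.
Solve for the ratio: x_2/x_1 = [(2/3)·p_1/p_2]^(2/3).
With the ratio pinned down, the budget gives x_1* = M/(p_1 + p_2·(x_2/x_1)) and x_2* = (x_2/x_1)·x_1*.
Numerically x_2/x_1 = 0.301598, so x_1* = 25/(8 + 32.2·0.301598) = 1.4115.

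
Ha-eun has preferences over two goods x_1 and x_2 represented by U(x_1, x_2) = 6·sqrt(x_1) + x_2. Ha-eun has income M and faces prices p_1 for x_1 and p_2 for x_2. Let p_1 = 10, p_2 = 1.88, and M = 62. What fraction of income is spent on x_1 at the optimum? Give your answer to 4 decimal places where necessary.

Utility is quasi-linear in x_2; the FOC for x_1 is 3/√x_1 = p_1/p_2.
Thus x_1* = (3·p_2/p_1)² — independent of M — with the rest of income spent on x_2.
Plugging in: x_1* = (3·1.88/10)² = 0.3181, x_2* = 31.2867.
Expenditure on x_1: 10·0.3181 = 3.181; share = 0.0513.

share on x_1 = 0.0513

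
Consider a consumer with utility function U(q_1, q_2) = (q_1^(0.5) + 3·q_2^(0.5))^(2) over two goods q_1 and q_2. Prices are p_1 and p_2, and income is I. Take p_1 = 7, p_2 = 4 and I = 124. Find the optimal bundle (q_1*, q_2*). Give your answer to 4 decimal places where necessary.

MU_q_1 ∝ q_1^(-0.5), MU_q_2 ∝ 3·q_2^(-0.5), so MRS = (1/3)·(q_2/q_1)^(0.5) = p_1/p_2.
Hence q_2/q_1 = (3·p_1/p_2)^(1/(0.5)), i.e. raised to the 2 power.
With the ratio pinned down, the budget gives q_1* = I/(p_1 + p_2·(q_2/q_1)) and q_2* = (q_2/q_1)·q_1*.
Numerically q_2/q_1 = 27.5625, so q_1* = 124/(7 + 4·27.5625) = 1.0576 and q_2* = 27.5625·1.0576 = 29.1493.

q_1* = 1.0576, q_2* = 29.1493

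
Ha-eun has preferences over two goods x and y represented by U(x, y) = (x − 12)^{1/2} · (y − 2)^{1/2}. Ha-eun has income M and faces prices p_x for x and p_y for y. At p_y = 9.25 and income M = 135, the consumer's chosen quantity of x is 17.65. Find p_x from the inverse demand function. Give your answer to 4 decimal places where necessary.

MRS = (y−2)/(x−12). Tangency with p_x/p_y gives y−2 = (p_x/p_y)·(x−12).
Substituting into the budget: x* = 12 + 0.5·(M − 12·p_x − 2·p_y)/p_x, and y* = 2 + 0.5·(…)/p_y.
Set x* = 17.65 in the demand function and solve for p_x: p_x = 5.

p_x = 5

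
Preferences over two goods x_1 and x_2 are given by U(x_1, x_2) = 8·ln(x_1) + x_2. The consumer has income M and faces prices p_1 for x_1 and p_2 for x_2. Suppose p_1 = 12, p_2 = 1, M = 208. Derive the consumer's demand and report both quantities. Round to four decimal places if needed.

x_1* = 0.6667, x_2* = 200

So x_1*(p_1,p_2) = 8·p_2/p_1, independent of income; and x_2* = (M − 8·p_2)/p_2.
At the given prices: x_1* = 8·1/12 = 0.6667, and x_2* = 200.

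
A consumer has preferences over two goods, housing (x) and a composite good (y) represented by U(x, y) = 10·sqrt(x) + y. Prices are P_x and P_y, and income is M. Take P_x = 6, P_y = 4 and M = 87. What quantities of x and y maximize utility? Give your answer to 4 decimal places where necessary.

Set MRS = P_x/P_y: 5·x^(−1/2) = P_x/P_y.
Thus x* = (5·P_y/P_x)² — independent of M — with the rest of income spent on y.
Plugging in: x* = (5·4/6)² = 11.1111, y* = 5.0833.

x* = 11.1111, y* = 5.0833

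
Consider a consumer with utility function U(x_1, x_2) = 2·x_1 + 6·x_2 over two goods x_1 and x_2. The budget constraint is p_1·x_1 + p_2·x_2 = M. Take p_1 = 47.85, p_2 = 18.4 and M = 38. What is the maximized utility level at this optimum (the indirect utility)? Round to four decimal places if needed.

V = 12.3913

Numerically: x_1* = 0, x_2* = 2.0652.
Utility at the optimum: U(0, 2.0652) = 12.3913.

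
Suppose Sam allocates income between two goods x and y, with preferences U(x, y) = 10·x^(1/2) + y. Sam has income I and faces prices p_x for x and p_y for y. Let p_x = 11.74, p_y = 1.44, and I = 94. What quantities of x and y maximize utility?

x* = 0.3761, y* = 62.2113

MU_x = 5/√x, MU_y = 1. Tangency: 5/√x = p_x/p_y.
Solve: √x = 5·p_y/p_x, so x*(p_x,p_y) = (5·p_y/p_x)², and y* = (I − p_x·x*)/p_y.
Plugging in: x* = (5·1.44/11.74)² = 0.3761, y* = 62.2113.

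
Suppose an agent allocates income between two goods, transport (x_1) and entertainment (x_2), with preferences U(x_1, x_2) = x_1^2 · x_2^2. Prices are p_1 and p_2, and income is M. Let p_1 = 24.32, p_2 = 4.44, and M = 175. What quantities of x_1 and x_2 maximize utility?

x_1* = 3.5979, x_2* = 19.7072

Tangency: MRS = x_2/x_1 = p_1/p_2.
Rearranging, p_2·x_2 = p_1·x_1. Substituting into the budget gives p_1·x_1·(1 + 1) = M.
Demand: x_1*(p_1,p_2,M) = 0.5·M/p_1 and x_2* = 0.5·M/p_2.
At p_1=24.32, p_2=4.44, M=175: x_1* = 0.5·175/24.32 = 3.5979, x_2* = 19.7072.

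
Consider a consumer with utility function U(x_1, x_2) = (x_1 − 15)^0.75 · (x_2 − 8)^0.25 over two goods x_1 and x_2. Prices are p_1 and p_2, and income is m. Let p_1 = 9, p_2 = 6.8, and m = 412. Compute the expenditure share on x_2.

share on x_2 = 0.2671

This is Cobb-Douglas in (x_1−15, x_2−8): tangency gives 0.75·p_2·(x_2−8) = 0.25·p_1·(x_1−15).
After buying the subsistence bundle (15, 8), a share 0.75 of the remaining income goes to x_1: x_1* = 15 + 0.75·(m − 15p_1 − 8p_2)/p_1.
Discretionary income = 412 − 15·9 − 8·6.8 = 222.6; x_1* = 15 + 0.75·222.6/9 = 33.55; x_2* = 8 + 0.25·222.6/6.8 = 16.1838.
Expenditure on x_2: 6.8·16.1838 = 110.05; share = 0.2671.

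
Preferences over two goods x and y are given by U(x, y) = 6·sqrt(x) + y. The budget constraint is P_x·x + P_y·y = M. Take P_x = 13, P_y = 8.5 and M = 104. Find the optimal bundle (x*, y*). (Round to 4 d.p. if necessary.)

Solve: √x = 3·P_y/P_x, so x*(P_x,P_y) = (3·P_y/P_x)², and y* = (M − P_x·x*)/P_y.
Plugging in: x* = (3·8.5/13)² = 3.8476, y* = 6.3507.

x* = 3.8476, y* = 6.3507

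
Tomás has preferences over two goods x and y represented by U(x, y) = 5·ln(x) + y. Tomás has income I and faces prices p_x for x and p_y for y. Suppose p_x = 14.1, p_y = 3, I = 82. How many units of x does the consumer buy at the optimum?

At the given prices: x* = 5·3/14.1 = 1.0638.

x* = 1.0638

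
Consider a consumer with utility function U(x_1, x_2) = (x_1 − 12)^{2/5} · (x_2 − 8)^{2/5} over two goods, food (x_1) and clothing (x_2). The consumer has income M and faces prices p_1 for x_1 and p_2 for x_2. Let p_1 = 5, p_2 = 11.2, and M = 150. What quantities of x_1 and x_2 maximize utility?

x_1* = 12.04, x_2* = 8.0179

MRS = (x_2−8)/(x_1−12). Tangency with p_1/p_2 gives x_2−8 = (p_1/p_2)·(x_1−12).
After buying the subsistence bundle (12, 8), a share 0.5 of the remaining income goes to x_1: x_1* = 12 + 0.5·(M − 12p_1 − 8p_2)/p_1.
Discretionary income = 150 − 12·5 − 8·11.2 = 0.4; x_1* = 12 + 0.5·0.4/5 = 12.04; x_2* = 8 + 0.5·0.4/11.2 = 8.0179.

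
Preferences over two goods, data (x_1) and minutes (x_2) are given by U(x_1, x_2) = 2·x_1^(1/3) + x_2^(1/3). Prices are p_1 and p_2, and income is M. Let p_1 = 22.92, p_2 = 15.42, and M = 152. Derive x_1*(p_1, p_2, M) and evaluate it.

x_1* = 4.6342

MRS = MU_x_1/MU_x_2 = 2·(x_2/x_1)^(2/3). Set equal to p_1/p_2.
Solve for the ratio: x_2/x_1 = [(1/2)·p_1/p_2]^(1.5).
Substitute x_2 = (x_2/x_1)·x_1 into the budget: x_1* = M/(p_1 + p_2·(x_2/x_1)).
Numerically x_2/x_1 = 0.640694, so x_1* = 152/(22.92 + 15.42·0.640694) = 4.6342.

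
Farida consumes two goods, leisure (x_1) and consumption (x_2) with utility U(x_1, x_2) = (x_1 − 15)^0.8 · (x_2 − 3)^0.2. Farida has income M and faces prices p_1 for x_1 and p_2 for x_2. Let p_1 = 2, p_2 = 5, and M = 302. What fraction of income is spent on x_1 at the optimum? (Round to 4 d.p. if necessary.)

share on x_1 = 0.7801

MRS = 4·(x_2−3)/(x_1−15). Tangency with p_1/p_2 gives x_2−3 = (1/4)·(p_1/p_2)·(x_1−15).
Substituting into the budget: x_1* = 15 + 0.8·(M − 15·p_1 − 3·p_2)/p_1, and x_2* = 3 + 0.2·(…)/p_2.
Discretionary income = 302 − 15·2 − 3·5 = 257; x_1* = 15 + 0.8·257/2 = 117.8; x_2* = 3 + 0.2·257/5 = 13.28.
Expenditure on x_1: 2·117.8 = 235.6; share = 0.7801.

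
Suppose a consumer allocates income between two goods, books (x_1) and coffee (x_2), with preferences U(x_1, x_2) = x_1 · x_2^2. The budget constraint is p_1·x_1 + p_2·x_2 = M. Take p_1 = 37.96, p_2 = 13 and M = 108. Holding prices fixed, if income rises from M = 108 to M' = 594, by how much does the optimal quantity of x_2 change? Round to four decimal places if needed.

MU_x_1/MU_x_2 = (x_2)/(2·x_1); tangency sets this equal to p_1/p_2.
So p_2·x_2 = 2·p_1·x_1; combined with the budget, a share 1/3 of income goes to x_1.
Demand: x_1*(p_1,p_2,M) = 1/3·M/p_1 and x_2* = 2/3·M/p_2.
At p_1=37.96, p_2=13, M=108: x_2* = 2/3·108/13 = 5.5385.
At M' = 594: x_2* = 30.4615. Change: 30.4615 − 5.5385 = 24.9231.

Δx_2* = 24.9231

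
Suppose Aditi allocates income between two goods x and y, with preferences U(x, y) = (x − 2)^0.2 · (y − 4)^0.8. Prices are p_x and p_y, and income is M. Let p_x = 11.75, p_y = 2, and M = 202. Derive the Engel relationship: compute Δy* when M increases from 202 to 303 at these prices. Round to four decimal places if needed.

This is Cobb-Douglas in (x−2, y−4): tangency gives 0.2·p_y·(y−4) = 0.8·p_x·(x−2).
After buying the subsistence bundle (2, 4), a share 0.2 of the remaining income goes to x: x* = 2 + 0.2·(M − 2p_x − 4p_y)/p_x.
Discretionary income = 202 − 2·11.75 − 4·2 = 170.5; y* = 4 + 0.8·170.5/2 = 72.2.
At M' = 303: y* = 112.6. Change: 112.6 − 72.2 = 40.4.

Δy* = 40.4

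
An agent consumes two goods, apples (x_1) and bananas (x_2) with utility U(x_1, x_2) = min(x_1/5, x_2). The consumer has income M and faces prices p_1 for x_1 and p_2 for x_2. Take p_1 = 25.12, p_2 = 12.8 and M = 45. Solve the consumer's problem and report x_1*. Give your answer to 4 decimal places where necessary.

x_1* = 1.6257

Leontief preferences: the optimum is at the kink where x_1/5 = x_2/1, i.e. x_2 = (1/5)·x_1.
Budget: p_1·x_1 + p_2·(1/5)·x_1 = M, so (5·p_1 + p_2)·x_1 = 5·M.
Demand: x_1*(p_1,p_2,M) = 5·M/(5·p_1 + p_2), x_2* = M/(5·p_1 + p_2).
Here 5·25.12 + 12.8 = 138.4, giving x_1* = 1.6257.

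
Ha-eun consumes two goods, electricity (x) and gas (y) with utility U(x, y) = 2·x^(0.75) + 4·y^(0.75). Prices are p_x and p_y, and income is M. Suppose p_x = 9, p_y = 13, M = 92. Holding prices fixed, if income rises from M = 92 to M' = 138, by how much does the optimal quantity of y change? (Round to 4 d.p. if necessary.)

Δy* = 2.9776

MU_x ∝ 2·x^(-0.25), MU_y ∝ 4·y^(-0.25), so MRS = (1/2)·(y/x)^(0.25) = p_x/p_y.
Hence y/x = (2·p_x/p_y)^(1/(0.25)), i.e. raised to the 4 power.
With the ratio pinned down, the budget gives x* = M/(p_x + p_y·(y/x)) and y* = (y/x)·x*.
Numerically y/x = 3.675502, so x* = 92/(9 + 13·3.675502) = 1.6202 and y* = 3.675502·1.6202 = 5.9552.
At M' = 138: y* = 8.9328. Change: 8.9328 − 5.9552 = 2.9776.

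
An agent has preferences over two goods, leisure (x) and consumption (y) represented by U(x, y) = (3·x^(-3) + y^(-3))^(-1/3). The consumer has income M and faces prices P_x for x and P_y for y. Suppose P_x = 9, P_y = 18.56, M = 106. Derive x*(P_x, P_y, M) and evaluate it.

x* = 5.1039

MRS = MU_x/MU_y = 3·(y/x)^(4). Set equal to P_x/P_y.
Solve for the ratio: y/x = [(1/3)·P_x/P_y]^(0.25).
Substitute y = (y/x)·x into the budget: x* = M/(P_x + P_y·(y/x)).
Numerically y/x = 0.634068, so x* = 106/(9 + 18.56·0.634068) = 5.1039.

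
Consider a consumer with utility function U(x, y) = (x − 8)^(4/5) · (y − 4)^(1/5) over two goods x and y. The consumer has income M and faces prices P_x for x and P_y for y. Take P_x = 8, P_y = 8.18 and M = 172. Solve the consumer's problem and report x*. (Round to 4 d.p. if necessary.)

Let x' = x−8, y' = y−4. MRS = 4·y'/x' = P_x/P_y.
After buying the subsistence bundle (8, 4), a share 0.8 of the remaining income goes to x: x* = 8 + 0.8·(M − 8P_x − 4P_y)/P_x.
Discretionary income = 172 − 8·8 − 4·8.18 = 75.28; x* = 8 + 0.8·75.28/8 = 15.528.

x* = 15.528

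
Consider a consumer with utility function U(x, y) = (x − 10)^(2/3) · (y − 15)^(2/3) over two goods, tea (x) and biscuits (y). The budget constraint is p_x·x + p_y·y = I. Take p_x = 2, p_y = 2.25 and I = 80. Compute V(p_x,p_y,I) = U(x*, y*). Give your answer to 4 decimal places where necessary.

V = 11.3586

Discretionary income = 80 − 10·2 − 15·2.25 = 26.25; x* = 10 + 0.5·26.25/2 = 16.5625; y* = 15 + 0.5·26.25/2.25 = 20.8333.
Utility at the optimum: U(16.5625, 20.8333) = 11.3586.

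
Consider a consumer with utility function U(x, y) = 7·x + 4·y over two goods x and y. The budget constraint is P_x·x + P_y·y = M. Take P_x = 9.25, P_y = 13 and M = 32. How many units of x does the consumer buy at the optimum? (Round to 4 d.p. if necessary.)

x* = 3.4595

Numerically: x* = 3.4595, y* = 0.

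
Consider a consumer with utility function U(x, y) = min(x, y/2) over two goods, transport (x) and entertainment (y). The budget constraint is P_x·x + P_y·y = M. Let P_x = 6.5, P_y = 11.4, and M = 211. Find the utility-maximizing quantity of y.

y* = 14.4027

With perfect complements, no substitution: consume in ratio x:y = 1:2.
Budget: P_x·x + P_y·2·x = M, so (P_x + 2·P_y)·x = M.
Demand: x*(P_x,P_y,M) = M/(P_x + 2·P_y), y* = 2·M/(P_x + 2·P_y).
Here 6.5 + 2·11.4 = 29.3, giving y* = 14.4027.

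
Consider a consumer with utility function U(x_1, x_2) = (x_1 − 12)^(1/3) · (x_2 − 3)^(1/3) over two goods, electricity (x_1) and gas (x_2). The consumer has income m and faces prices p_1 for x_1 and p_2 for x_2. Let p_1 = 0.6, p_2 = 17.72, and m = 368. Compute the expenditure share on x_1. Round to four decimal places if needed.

share on x_1 = 0.4376

Let x_1' = x_1−12, x_2' = x_2−3. MRS = x_2'/x_1' = p_1/p_2.
After buying the subsistence bundle (12, 3), a share 0.5 of the remaining income goes to x_1: x_1* = 12 + 0.5·(m − 12p_1 − 3p_2)/p_1.
Discretionary income = 368 − 12·0.6 − 3·17.72 = 307.64; x_1* = 12 + 0.5·307.64/0.6 = 268.3667; x_2* = 3 + 0.5·307.64/17.72 = 11.6806.
Expenditure on x_1: 0.6·268.3667 = 161.02; share = 0.4376.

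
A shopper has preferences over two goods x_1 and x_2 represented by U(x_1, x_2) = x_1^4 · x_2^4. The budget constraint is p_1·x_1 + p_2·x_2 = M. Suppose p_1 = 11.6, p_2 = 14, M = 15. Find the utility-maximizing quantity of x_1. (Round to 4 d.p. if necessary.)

The MRS is x_2/x_1. Set MRS = p_1/p_2.
Rearranging, p_2·x_2 = p_1·x_1. Substituting into the budget gives p_1·x_1·(1 + 1) = M.
Demand: x_1*(p_1,p_2,M) = 0.5·M/p_1 and x_2* = 0.5·M/p_2.
At p_1=11.6, p_2=14, M=15: x_1* = 0.5·15/11.6 = 0.6466.

x_1* = 0.6466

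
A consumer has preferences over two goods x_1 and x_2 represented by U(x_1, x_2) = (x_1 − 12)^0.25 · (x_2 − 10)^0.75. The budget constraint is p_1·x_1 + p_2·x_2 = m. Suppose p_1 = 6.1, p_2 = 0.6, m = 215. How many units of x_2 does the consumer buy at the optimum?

x_2* = 179.75

This is Cobb-Douglas in (x_1−12, x_2−10): tangency gives 0.25·p_2·(x_2−10) = 0.75·p_1·(x_1−12).
Substituting into the budget: x_1* = 12 + 0.25·(m − 12·p_1 − 10·p_2)/p_1, and x_2* = 10 + 0.75·(…)/p_2.
Discretionary income = 215 − 12·6.1 − 10·0.6 = 135.8; x_2* = 10 + 0.75·135.8/0.6 = 179.75.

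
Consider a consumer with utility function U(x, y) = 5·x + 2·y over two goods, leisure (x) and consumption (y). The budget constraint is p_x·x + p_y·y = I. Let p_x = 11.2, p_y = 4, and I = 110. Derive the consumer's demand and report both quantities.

x* = 0, y* = 27.5

Perfect substitutes: compare marginal utility per dollar. 5/p_x vs 2/p_y → 0.4464 vs 0.5.
y gives more utility per dollar, so spend all income on y: y* = I/p_y, x* = 0.
Numerically: x* = 0, y* = 27.5.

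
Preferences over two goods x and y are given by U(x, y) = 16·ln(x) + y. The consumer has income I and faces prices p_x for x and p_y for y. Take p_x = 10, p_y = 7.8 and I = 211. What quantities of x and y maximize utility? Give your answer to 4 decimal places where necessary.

MU_x = 16/x, MU_y = 1. Tangency: 16/x = p_x/p_y.
So x*(p_x,p_y) = 16·p_y/p_x, independent of income; and y* = (I − 16·p_y)/p_y.
At the given prices: x* = 16·7.8/10 = 12.48, and y* = 11.0513.

x* = 12.48, y* = 11.0513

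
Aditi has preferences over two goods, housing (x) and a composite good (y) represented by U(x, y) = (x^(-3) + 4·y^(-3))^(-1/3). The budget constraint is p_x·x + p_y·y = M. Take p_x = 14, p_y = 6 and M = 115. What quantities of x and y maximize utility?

From the CES first-order condition, (1/4)·(y/x)^(4) = p_x/p_y.
Solve for the ratio: y/x = [4·p_x/p_y]^(0.25).
With the ratio pinned down, the budget gives x* = M/(p_x + p_y·(y/x)) and y* = (y/x)·x*.
Numerically y/x = 1.74787, so x* = 115/(14 + 6·1.74787) = 4.6963 and y* = 1.74787·4.6963 = 8.2086.

x* = 4.6963, y* = 8.2086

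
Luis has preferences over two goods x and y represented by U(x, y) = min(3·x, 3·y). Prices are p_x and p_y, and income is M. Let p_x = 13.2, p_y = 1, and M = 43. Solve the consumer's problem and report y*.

With perfect complements, no substitution: consume in ratio x:y = 3:3.
Budget: p_x·x + p_y·x = M, so (3·p_x + 3·p_y)·x = 3·M.
Demand: x*(p_x,p_y,M) = 3·M/(3·p_x + 3·p_y), y* = 3·M/(3·p_x + 3·p_y).
Here 3·13.2 + 3·1 = 42.6, giving y* = 3.0282.

y* = 3.0282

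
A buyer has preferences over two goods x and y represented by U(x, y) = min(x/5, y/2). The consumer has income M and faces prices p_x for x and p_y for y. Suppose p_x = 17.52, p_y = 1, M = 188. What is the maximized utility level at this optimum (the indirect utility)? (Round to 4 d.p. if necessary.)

V = 2.0982

Leontief preferences: the optimum is at the kink where x/5 = y/2, i.e. y = (2/5)·x.
Budget: p_x·x + p_y·(2/5)·x = M, so (5·p_x + 2·p_y)·x = 5·M.
Demand: x*(p_x,p_y,M) = 5·M/(5·p_x + 2·p_y), y* = 2·M/(5·p_x + 2·p_y).
Here 5·17.52 + 2·1 = 89.6, giving x* = 10.4911 and y* = 4.1964.
Utility at the optimum: U(10.4911, 4.1964) = 2.0982.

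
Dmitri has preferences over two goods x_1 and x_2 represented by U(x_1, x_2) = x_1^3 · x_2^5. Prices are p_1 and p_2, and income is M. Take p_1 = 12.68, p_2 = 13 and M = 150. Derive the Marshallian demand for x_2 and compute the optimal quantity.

The MRS is (3/5)·x_2/x_1. Set MRS = p_1/p_2.
So 3·p_2·x_2 = 5·p_1·x_1; combined with the budget, a share 0.375 of income goes to x_1.
Demand: x_1*(p_1,p_2,M) = 0.375·M/p_1 and x_2* = 0.625·M/p_2.
At p_1=12.68, p_2=13, M=150: x_2* = 0.625·150/13 = 7.2115.

x_2* = 7.2115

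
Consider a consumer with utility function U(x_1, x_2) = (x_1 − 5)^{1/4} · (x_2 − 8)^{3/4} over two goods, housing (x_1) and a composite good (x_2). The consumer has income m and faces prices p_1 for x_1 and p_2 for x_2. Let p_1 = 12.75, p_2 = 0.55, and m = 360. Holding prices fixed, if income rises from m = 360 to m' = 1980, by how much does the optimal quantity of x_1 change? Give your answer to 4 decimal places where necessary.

This is Cobb-Douglas in (x_1−5, x_2−8): tangency gives 0.25·p_2·(x_2−8) = 0.75·p_1·(x_1−5).
Substituting into the budget: x_1* = 5 + 0.25·(m − 5·p_1 − 8·p_2)/p_1, and x_2* = 8 + 0.75·(…)/p_2.
Discretionary income = 360 − 5·12.75 − 8·0.55 = 291.85; x_1* = 5 + 0.25·291.85/12.75 = 10.7225.
At m' = 1980: x_1* = 42.4873. Change: 42.4873 − 10.7225 = 31.7647.

Δx_1* = 31.7647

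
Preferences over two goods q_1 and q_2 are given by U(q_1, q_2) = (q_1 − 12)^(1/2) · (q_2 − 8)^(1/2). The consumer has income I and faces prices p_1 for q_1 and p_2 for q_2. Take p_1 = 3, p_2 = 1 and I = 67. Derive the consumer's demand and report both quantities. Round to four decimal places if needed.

q_1* = 15.8333, q_2* = 19.5

This is Cobb-Douglas in (q_1−12, q_2−8): tangency gives 0.5·p_2·(q_2−8) = 0.5·p_1·(q_1−12).
Substituting into the budget: q_1* = 12 + 0.5·(I − 12·p_1 − 8·p_2)/p_1, and q_2* = 8 + 0.5·(…)/p_2.
Discretionary income = 67 − 12·3 − 8·1 = 23; q_1* = 12 + 0.5·23/3 = 15.8333; q_2* = 8 + 0.5·23/1 = 19.5.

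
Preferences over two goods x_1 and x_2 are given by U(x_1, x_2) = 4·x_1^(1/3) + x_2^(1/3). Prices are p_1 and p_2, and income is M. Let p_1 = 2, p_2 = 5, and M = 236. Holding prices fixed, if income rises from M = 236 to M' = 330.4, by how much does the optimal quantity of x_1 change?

MU_x_1 ∝ 4·x_1^(-2/3), MU_x_2 ∝ x_2^(-2/3), so MRS = 4·(x_2/x_1)^(2/3) = p_1/p_2.
Hence x_2/x_1 = ((1/4)·p_1/p_2)^(1/(2/3)), i.e. raised to the 1.5 power.
With the ratio pinned down, the budget gives x_1* = M/(p_1 + p_2·(x_2/x_1)) and x_2* = (x_2/x_1)·x_1*.
Numerically x_2/x_1 = 0.031623, so x_1* = 236/(2 + 5·0.031623) = 109.3547.
At M' = 330.4: x_1* = 153.0966. Change: 153.0966 − 109.3547 = 43.7419.

Δx_1* = 43.7419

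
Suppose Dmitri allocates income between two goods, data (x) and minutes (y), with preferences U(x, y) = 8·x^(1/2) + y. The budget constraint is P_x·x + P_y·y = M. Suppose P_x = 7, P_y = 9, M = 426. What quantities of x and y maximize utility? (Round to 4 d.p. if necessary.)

x* = 26.449, y* = 26.7619

Set MRS = P_x/P_y: 4·x^(−1/2) = P_x/P_y.
Thus x* = (4·P_y/P_x)² — independent of M — with the rest of income spent on y.
Plugging in: x* = (4·9/7)² = 26.449, y* = 26.7619.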